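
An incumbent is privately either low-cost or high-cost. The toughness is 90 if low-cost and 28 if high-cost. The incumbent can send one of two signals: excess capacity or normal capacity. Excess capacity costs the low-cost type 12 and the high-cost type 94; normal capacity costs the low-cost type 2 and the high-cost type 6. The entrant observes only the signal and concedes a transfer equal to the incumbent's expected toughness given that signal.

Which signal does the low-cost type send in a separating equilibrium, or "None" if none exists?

excess capacity

Try low-cost → excess capacity, high-cost → normal capacity:
  If types separate, excess capacity earns payment 90 and normal capacity earns 28.
  Low-cost: excess capacity gives 90 − 12 = 78; normal capacity gives 28 − 2 = 26. No deviation. ✓
  High-cost: normal capacity gives 28 − 6 = 22; excess capacity gives 90 − 94 = -4. No deviation. ✓
Both hold — the low-cost type sends excess capacity.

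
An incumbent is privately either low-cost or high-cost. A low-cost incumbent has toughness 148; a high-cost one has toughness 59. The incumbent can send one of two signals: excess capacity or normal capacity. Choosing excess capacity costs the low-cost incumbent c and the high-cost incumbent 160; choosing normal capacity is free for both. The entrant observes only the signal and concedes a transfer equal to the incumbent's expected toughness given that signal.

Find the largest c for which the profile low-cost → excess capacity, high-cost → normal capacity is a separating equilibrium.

Under separation: excess capacity → low-cost (pays 148); normal capacity → high-cost (pays 59).
High-cost: 59 − 0 = 59 ≥ 148 − 160 = -12. Holds regardless of c. ✓
Low-cost: 148 − c ≥ 59 − 0, so c ≤ 148 − 59 = 89.

89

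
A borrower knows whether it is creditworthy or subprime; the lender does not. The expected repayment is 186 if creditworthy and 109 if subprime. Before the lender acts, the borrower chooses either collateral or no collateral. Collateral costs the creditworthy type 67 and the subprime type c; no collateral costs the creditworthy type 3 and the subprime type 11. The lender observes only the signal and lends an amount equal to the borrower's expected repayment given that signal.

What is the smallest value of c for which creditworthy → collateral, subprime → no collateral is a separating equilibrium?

88

Under separation: collateral → creditworthy (pays 186); no collateral → subprime (pays 109).
Creditworthy: 186 − 67 = 119 ≥ 109 − 3 = 106. Holds regardless of c. ✓
Subprime: 109 − 11 ≥ 186 − c, so c ≥ 186 − 98 = 88.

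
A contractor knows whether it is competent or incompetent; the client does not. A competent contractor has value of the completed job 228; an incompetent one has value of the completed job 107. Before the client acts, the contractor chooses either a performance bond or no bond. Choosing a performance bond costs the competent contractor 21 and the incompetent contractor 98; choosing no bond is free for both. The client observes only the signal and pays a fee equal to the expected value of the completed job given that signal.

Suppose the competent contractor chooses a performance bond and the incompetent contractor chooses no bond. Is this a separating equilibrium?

Under separation the client infers type exactly: bond → competent (pays 228), no bond → incompetent (pays 107).
Competent: bond gives 228 − 21 = 207; no bond gives 107 − 0 = 107. No deviation. ✓
Incompetent: no bond gives 107 − 0 = 107; bond gives 228 − 98 = 130. Would deviate. ✗

No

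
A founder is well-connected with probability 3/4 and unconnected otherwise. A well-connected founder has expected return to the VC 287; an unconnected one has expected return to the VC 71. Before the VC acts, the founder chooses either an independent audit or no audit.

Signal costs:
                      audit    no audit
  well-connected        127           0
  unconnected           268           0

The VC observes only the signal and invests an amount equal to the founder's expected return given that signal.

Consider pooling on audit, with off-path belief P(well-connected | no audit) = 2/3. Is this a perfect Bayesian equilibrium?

No

On the equilibrium path (audit) the VC holds the prior 3/4 and pays 3/4·287 + 1/4·71 = 233. Off-path (no audit) belief 2/3 gives 2/3·287 + 1/3·71 = 215.
Well-connected: audit gives 233 − 127 = 106; no audit gives 215 − 0 = 215. Deviates. ✗
Unconnected: audit gives 233 − 268 = -35; no audit gives 215 − 0 = 215. Deviates. ✗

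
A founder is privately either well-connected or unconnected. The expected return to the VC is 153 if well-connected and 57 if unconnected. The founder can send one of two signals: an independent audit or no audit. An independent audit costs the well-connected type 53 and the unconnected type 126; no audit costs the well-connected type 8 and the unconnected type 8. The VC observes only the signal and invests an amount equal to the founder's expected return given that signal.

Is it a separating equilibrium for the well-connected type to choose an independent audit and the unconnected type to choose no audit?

Yes

If types separate, audit earns payment 153 and no audit earns 57.
Well-connected: audit gives 153 − 53 = 100; no audit gives 57 − 8 = 49. No deviation. ✓
Unconnected: no audit gives 57 − 8 = 49; audit gives 153 − 126 = 27. No deviation. ✓
Neither type gains from mimicking the other.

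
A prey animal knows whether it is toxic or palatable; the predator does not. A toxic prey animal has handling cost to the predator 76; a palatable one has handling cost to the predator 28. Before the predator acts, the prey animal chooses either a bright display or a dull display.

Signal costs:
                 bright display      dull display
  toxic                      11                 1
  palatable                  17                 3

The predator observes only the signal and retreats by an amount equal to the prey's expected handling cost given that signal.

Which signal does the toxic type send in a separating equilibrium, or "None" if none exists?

Try toxic → bright display, palatable → dull display:
  Under separation the predator infers type exactly: bright display → toxic (pays 76), dull display → palatable (pays 28).
  Toxic: bright display gives 76 − 11 = 65; dull display gives 28 − 1 = 27. No deviation. ✓
  Palatable: dull display gives 28 − 3 = 25; bright display gives 76 − 17 = 59. Would deviate. ✗
Try toxic → dull display, palatable → bright display:
  Under separation the predator infers type exactly: dull display → toxic (pays 76), bright display → palatable (pays 28).
  Toxic: dull display gives 76 − 1 = 75; bright display gives 28 − 11 = 17. No deviation. ✓
  Palatable: bright display gives 28 − 17 = 11; dull display gives 76 − 3 = 73. Would deviate. ✗
Neither assignment is incentive-compatible.

None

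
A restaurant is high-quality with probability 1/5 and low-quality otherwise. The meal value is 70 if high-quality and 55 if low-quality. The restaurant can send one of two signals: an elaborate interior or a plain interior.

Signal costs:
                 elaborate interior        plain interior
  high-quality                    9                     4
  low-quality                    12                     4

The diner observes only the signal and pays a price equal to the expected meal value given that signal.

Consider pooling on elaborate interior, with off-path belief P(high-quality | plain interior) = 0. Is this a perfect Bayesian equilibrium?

At the pooled signal (elaborate interior) the diner holds the prior 1/5 and pays 1/5·70 + 4/5·55 = 58. Off-path (plain interior) belief 0 gives 0·70 + 1·55 = 55.
High-quality: elaborate interior gives 58 − 9 = 49; plain interior gives 55 − 4 = 51. Deviates. ✗
Low-quality: elaborate interior gives 58 − 12 = 46; plain interior gives 55 − 4 = 51. Deviates. ✗

No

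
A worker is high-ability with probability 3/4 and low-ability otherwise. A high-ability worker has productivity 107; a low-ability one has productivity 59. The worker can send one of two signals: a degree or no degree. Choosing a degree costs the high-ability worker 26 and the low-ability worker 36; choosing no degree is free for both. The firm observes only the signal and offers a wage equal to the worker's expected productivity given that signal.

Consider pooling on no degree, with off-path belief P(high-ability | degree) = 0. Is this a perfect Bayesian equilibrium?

Yes

At the pooled signal (no degree) the firm holds the prior 3/4 and pays 3/4·107 + 1/4·59 = 95. Off-path (degree) belief 0 gives 0·107 + 1·59 = 59.
High-ability: no degree gives 95 − 0 = 95; degree gives 59 − 26 = 33. Stays. ✓
Low-ability: no degree gives 95 − 0 = 95; degree gives 59 − 36 = 23. Stays. ✓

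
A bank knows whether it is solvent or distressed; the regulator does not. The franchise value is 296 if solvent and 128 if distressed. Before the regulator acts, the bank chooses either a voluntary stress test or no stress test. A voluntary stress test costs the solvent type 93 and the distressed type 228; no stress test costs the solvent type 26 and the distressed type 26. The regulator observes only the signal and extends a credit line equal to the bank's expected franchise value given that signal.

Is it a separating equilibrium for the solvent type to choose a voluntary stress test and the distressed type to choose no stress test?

If types separate, stress test earns payment 296 and no stress test earns 128.
Solvent: stress test gives 296 − 93 = 203; no stress test gives 128 − 26 = 102. No deviation. ✓
Distressed: no stress test gives 128 − 26 = 102; stress test gives 296 − 228 = 68. No deviation. ✓
Neither type gains from mimicking the other.

Yes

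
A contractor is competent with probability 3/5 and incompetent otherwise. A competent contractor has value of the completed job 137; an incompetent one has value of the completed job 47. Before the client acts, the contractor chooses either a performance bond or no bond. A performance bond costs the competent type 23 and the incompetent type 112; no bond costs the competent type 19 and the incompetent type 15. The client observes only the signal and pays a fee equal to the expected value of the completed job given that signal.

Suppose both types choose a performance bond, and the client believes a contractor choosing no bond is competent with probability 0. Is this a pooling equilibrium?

On the equilibrium path (bond) the client holds the prior 3/5 and pays 3/5·137 + 2/5·47 = 101. Off-path (no bond) belief 0 gives 0·137 + 1·47 = 47.
Competent: bond gives 101 − 23 = 78; no bond gives 47 − 19 = 28. Stays. ✓
Incompetent: bond gives 101 − 112 = -11; no bond gives 47 − 15 = 32. Deviates. ✗

No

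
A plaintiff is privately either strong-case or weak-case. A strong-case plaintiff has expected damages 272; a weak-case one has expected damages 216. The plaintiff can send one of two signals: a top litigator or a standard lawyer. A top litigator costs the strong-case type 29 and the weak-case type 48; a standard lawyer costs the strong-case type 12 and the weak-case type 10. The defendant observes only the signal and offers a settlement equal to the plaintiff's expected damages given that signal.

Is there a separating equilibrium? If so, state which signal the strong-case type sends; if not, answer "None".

None

Try strong-case → top litigator, weak-case → standard lawyer:
  If types separate, top litigator earns payment 272 and standard lawyer earns 216.
  Strong-case: top litigator gives 272 − 29 = 243; standard lawyer gives 216 − 12 = 204. No deviation. ✓
  Weak-case: standard lawyer gives 216 − 10 = 206; top litigator gives 272 − 48 = 224. Would deviate. ✗
Try strong-case → standard lawyer, weak-case → top litigator:
  If types separate, standard lawyer earns payment 272 and top litigator earns 216.
  Strong-case: standard lawyer gives 272 − 12 = 260; top litigator gives 216 − 29 = 187. No deviation. ✓
  Weak-case: top litigator gives 216 − 48 = 168; standard lawyer gives 272 − 10 = 262. Would deviate. ✗
Neither assignment is incentive-compatible.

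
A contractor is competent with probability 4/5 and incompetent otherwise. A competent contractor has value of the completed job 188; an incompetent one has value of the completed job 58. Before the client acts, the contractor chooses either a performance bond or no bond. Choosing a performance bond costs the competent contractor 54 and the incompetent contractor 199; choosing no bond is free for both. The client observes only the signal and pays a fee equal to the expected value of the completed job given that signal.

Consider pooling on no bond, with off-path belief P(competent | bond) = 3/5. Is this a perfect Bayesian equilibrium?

Yes

On the equilibrium path (no bond) the client holds the prior 4/5 and pays 4/5·188 + 1/5·58 = 162. Off-path (bond) belief 3/5 gives 3/5·188 + 2/5·58 = 136.
Competent: no bond gives 162 − 0 = 162; bond gives 136 − 54 = 82. Stays. ✓
Incompetent: no bond gives 162 − 0 = 162; bond gives 136 − 199 = -63. Stays. ✓
Beliefs are Bayes-consistent on-path and both types best-respond.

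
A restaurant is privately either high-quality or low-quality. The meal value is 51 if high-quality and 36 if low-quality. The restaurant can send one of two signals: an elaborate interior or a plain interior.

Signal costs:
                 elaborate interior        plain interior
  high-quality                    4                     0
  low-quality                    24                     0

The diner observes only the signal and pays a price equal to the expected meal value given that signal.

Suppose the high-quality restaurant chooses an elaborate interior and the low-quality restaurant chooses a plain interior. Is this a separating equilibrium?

Yes

If types separate, elaborate interior earns payment 51 and plain interior earns 36.
High-quality: elaborate interior gives 51 − 4 = 47; plain interior gives 36 − 0 = 36. No deviation. ✓
Low-quality: plain interior gives 36 − 0 = 36; elaborate interior gives 51 − 24 = 27. No deviation. ✓
Neither type gains from mimicking the other.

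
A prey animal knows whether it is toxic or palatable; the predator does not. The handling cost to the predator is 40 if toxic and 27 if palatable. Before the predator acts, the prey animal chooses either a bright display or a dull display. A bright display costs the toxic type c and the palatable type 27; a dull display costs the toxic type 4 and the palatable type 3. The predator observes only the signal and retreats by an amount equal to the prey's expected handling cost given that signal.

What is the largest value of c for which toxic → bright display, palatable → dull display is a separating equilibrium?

Under separation: bright display → toxic (pays 40); dull display → palatable (pays 27).
Palatable: 27 − 3 = 24 ≥ 40 − 27 = 13. Holds regardless of c. ✓
Toxic: 40 − c ≥ 27 − 4, so c ≤ 40 − 23 = 17.

17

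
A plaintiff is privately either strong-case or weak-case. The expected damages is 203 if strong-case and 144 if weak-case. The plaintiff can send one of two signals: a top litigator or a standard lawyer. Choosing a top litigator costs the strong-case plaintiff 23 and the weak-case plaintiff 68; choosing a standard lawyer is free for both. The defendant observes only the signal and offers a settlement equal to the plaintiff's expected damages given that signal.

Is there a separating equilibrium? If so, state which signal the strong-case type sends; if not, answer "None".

Try strong-case → top litigator, weak-case → standard lawyer:
  If types separate, top litigator earns payment 203 and standard lawyer earns 144.
  Strong-case: top litigator gives 203 − 23 = 180; standard lawyer gives 144 − 0 = 144. No deviation. ✓
  Weak-case: standard lawyer gives 144 − 0 = 144; top litigator gives 203 − 68 = 135. No deviation. ✓
Both hold — the strong-case type sends top litigator.

top litigator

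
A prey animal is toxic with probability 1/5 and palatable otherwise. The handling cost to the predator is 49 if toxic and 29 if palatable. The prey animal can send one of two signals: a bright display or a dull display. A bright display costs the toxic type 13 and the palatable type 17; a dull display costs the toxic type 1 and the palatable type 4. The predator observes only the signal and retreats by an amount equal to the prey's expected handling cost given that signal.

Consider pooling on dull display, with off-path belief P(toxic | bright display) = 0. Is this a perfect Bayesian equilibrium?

Yes

At the pooled signal (dull display) the predator holds the prior 1/5 and pays 1/5·49 + 4/5·29 = 33. Off-path (bright display) belief 0 gives 0·49 + 1·29 = 29.
Toxic: dull display gives 33 − 1 = 32; bright display gives 29 − 13 = 16. Stays. ✓
Palatable: dull display gives 33 − 4 = 29; bright display gives 29 − 17 = 12. Stays. ✓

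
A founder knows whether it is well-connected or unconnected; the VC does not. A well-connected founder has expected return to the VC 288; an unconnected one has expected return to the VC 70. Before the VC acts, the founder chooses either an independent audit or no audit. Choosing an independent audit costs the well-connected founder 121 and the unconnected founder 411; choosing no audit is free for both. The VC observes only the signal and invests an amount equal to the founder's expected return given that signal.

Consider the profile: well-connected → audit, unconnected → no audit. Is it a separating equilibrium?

Yes

Under separation the VC infers type exactly: audit → well-connected (pays 288), no audit → unconnected (pays 70).
Well-connected: audit gives 288 − 121 = 167; no audit gives 70 − 0 = 70. No deviation. ✓
Unconnected: no audit gives 70 − 0 = 70; audit gives 288 − 411 = -123. No deviation. ✓
Neither type gains from mimicking the other.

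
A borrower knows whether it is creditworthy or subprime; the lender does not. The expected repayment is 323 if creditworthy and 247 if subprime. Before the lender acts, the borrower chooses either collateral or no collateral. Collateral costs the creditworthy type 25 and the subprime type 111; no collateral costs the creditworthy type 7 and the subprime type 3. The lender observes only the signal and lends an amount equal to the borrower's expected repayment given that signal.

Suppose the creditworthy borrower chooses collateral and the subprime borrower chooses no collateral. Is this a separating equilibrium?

If types separate, collateral earns payment 323 and no collateral earns 247.
Creditworthy: collateral gives 323 − 25 = 298; no collateral gives 247 − 7 = 240. No deviation. ✓
Subprime: no collateral gives 247 − 3 = 244; collateral gives 323 − 111 = 212. No deviation. ✓
Neither type gains from mimicking the other.

Yes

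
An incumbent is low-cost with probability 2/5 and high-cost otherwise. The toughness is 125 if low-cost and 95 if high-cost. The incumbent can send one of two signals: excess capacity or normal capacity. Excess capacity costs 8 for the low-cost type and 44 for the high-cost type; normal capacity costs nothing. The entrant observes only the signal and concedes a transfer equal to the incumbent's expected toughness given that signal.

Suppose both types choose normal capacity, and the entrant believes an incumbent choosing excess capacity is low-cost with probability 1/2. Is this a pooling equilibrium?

Yes

At the pooled signal (normal capacity) the entrant holds the prior 2/5 and pays 2/5·125 + 3/5·95 = 107. Off-path (excess capacity) belief 1/2 gives 1/2·125 + 1/2·95 = 110.
Low-cost: normal capacity gives 107 − 0 = 107; excess capacity gives 110 − 8 = 102. Stays. ✓
High-cost: normal capacity gives 107 − 0 = 107; excess capacity gives 110 − 44 = 66. Stays. ✓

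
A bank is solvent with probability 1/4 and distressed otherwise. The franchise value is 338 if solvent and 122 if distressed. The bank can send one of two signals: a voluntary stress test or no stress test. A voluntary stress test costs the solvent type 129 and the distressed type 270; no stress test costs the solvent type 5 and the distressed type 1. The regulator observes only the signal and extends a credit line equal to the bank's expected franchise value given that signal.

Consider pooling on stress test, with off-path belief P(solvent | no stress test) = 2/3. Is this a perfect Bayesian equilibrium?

No

At the pooled signal (stress test) the regulator holds the prior 1/4 and pays 1/4·338 + 3/4·122 = 176. Off-path (no stress test) belief 2/3 gives 2/3·338 + 1/3·122 = 266.
Solvent: stress test gives 176 − 129 = 47; no stress test gives 266 − 5 = 261. Deviates. ✗
Distressed: stress test gives 176 − 270 = -94; no stress test gives 266 − 1 = 265. Deviates. ✗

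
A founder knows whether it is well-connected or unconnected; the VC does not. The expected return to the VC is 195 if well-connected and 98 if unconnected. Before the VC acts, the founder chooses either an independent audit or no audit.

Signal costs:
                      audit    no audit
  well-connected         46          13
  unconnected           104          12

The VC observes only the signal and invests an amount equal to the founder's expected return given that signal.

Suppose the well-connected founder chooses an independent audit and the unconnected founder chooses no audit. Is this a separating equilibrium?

No

Under separation the VC infers type exactly: audit → well-connected (pays 195), no audit → unconnected (pays 98).
Well-connected: audit gives 195 − 46 = 149; no audit gives 98 − 13 = 85. No deviation. ✓
Unconnected: no audit gives 98 − 12 = 86; audit gives 195 − 104 = 91. Would deviate. ✗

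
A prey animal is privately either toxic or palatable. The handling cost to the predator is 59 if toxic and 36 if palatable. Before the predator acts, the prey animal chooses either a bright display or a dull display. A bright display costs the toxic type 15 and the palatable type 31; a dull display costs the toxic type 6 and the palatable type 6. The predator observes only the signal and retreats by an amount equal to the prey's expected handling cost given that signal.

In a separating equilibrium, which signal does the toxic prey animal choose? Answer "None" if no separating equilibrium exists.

Try toxic → bright display, palatable → dull display:
  If types separate, bright display earns payment 59 and dull display earns 36.
  Toxic: bright display gives 59 − 15 = 44; dull display gives 36 − 6 = 30. No deviation. ✓
  Palatable: dull display gives 36 − 6 = 30; bright display gives 59 − 31 = 28. No deviation. ✓
Both hold — the toxic type sends bright display.

bright display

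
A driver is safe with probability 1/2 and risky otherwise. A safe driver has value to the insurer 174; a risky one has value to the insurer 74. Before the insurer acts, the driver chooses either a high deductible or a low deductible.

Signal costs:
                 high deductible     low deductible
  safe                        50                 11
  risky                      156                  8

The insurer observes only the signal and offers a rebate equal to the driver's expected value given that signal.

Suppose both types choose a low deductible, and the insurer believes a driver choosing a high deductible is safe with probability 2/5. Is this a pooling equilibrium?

At the pooled signal (low deductible) the insurer holds the prior 1/2 and pays 1/2·174 + 1/2·74 = 124. Off-path (high deductible) belief 2/5 gives 2/5·174 + 3/5·74 = 114.
Safe: low deductible gives 124 − 11 = 113; high deductible gives 114 − 50 = 64. Stays. ✓
Risky: low deductible gives 124 − 8 = 116; high deductible gives 114 − 156 = -42. Stays. ✓

Yes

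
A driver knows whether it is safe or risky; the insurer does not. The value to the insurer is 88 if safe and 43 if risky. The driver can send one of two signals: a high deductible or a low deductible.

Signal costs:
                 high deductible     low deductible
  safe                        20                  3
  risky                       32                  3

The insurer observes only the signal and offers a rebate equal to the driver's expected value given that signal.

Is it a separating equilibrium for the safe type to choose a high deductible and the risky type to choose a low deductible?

No

Under separation the insurer infers type exactly: high deductible → safe (pays 88), low deductible → risky (pays 43).
Safe: high deductible gives 88 − 20 = 68; low deductible gives 43 − 3 = 40. No deviation. ✓
Risky: low deductible gives 43 − 3 = 40; high deductible gives 88 − 32 = 56. Would deviate. ✗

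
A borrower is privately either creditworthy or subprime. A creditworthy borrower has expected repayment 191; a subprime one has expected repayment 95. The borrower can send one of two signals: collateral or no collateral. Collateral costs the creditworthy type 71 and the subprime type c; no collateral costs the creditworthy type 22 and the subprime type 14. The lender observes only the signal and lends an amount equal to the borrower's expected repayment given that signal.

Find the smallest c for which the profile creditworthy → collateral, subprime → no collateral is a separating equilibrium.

110

Under separation: collateral → creditworthy (pays 191); no collateral → subprime (pays 95).
Creditworthy: 191 − 71 = 120 ≥ 95 − 22 = 73. Holds regardless of c. ✓
Subprime: 95 − 14 ≥ 191 − c, so c ≥ 191 − 81 = 110.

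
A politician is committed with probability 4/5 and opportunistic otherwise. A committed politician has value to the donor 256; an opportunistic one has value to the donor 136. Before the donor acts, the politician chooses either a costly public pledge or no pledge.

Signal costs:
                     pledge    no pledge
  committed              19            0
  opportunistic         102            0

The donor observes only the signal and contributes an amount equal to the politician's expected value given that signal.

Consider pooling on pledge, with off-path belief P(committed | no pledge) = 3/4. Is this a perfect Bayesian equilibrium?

No

At the pooled signal (pledge) the donor holds the prior 4/5 and pays 4/5·256 + 1/5·136 = 232. Off-path (no pledge) belief 3/4 gives 3/4·256 + 1/4·136 = 226.
Committed: pledge gives 232 − 19 = 213; no pledge gives 226 − 0 = 226. Deviates. ✗
Opportunistic: pledge gives 232 − 102 = 130; no pledge gives 226 − 0 = 226. Deviates. ✗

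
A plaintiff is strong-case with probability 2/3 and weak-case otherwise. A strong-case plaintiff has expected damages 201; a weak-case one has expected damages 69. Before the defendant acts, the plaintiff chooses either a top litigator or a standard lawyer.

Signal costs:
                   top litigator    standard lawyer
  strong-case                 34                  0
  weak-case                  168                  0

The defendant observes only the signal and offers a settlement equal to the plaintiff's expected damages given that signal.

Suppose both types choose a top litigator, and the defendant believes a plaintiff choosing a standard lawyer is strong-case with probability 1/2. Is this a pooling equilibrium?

On the equilibrium path (top litigator) the defendant holds the prior 2/3 and pays 2/3·201 + 1/3·69 = 157. Off-path (standard lawyer) belief 1/2 gives 1/2·201 + 1/2·69 = 135.
Strong-case: top litigator gives 157 − 34 = 123; standard lawyer gives 135 − 0 = 135. Deviates. ✗
Weak-case: top litigator gives 157 − 168 = -11; standard lawyer gives 135 − 0 = 135. Deviates. ✗

No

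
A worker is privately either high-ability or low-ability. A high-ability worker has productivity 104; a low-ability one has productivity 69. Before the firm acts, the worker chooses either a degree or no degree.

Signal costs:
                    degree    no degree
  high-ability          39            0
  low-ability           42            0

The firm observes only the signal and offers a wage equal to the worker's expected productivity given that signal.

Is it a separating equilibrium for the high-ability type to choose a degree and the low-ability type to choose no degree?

No

If types separate, degree earns payment 104 and no degree earns 69.
High-ability: degree gives 104 − 39 = 65; no degree gives 69 − 0 = 69. Would deviate. ✗
Low-ability: no degree gives 69 − 0 = 69; degree gives 104 − 42 = 62. No deviation. ✓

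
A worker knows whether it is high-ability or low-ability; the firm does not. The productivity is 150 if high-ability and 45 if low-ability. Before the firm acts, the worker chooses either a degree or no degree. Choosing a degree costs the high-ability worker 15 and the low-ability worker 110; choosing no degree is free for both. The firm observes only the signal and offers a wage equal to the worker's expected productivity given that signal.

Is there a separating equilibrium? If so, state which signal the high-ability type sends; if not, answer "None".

degree

Try high-ability → degree, low-ability → no degree:
  Under separation the firm infers type exactly: degree → high-ability (pays 150), no degree → low-ability (pays 45).
  High-ability: degree gives 150 − 15 = 135; no degree gives 45 − 0 = 45. No deviation. ✓
  Low-ability: no degree gives 45 − 0 = 45; degree gives 150 − 110 = 40. No deviation. ✓
Both hold — the high-ability type sends degree.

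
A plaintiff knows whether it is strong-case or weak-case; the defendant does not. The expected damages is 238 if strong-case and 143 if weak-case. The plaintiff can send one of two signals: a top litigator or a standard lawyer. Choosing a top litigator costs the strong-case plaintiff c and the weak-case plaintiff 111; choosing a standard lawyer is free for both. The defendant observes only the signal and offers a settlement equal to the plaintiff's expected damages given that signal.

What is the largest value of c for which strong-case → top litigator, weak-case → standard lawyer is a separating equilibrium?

Under separation: top litigator → strong-case (pays 238); standard lawyer → weak-case (pays 143).
Weak-case: 143 − 0 = 143 ≥ 238 − 111 = 127. Holds regardless of c. ✓
Strong-case: 238 − c ≥ 143 − 0, so c ≤ 238 − 143 = 95.

95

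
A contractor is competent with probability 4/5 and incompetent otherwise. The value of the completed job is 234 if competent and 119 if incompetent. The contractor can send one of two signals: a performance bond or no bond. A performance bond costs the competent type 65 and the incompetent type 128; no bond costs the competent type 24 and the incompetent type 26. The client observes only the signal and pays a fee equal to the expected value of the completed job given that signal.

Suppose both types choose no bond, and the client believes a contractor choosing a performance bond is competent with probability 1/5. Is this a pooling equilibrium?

Yes

At the pooled signal (no bond) the client holds the prior 4/5 and pays 4/5·234 + 1/5·119 = 211. Off-path (bond) belief 1/5 gives 1/5·234 + 4/5·119 = 142.
Competent: no bond gives 211 − 24 = 187; bond gives 142 − 65 = 77. Stays. ✓
Incompetent: no bond gives 211 − 26 = 185; bond gives 142 − 128 = 14. Stays. ✓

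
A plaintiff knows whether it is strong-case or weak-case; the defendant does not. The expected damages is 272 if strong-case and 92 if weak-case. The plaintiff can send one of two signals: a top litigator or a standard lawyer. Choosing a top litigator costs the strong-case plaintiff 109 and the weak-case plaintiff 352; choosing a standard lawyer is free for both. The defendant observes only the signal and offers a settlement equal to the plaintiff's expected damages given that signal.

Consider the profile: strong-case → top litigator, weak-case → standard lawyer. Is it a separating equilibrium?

Under separation the defendant infers type exactly: top litigator → strong-case (pays 272), standard lawyer → weak-case (pays 92).
Strong-case: top litigator gives 272 − 109 = 163; standard lawyer gives 92 − 0 = 92. No deviation. ✓
Weak-case: standard lawyer gives 92 − 0 = 92; top litigator gives 272 − 352 = -80. No deviation. ✓
Neither type gains from mimicking the other.

Yes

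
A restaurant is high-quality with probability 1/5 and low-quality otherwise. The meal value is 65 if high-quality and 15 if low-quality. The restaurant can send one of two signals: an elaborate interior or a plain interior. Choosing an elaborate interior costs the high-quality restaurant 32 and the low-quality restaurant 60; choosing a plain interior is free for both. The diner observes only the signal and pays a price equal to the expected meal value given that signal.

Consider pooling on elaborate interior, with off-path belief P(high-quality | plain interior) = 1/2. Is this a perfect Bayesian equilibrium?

At the pooled signal (elaborate interior) the diner holds the prior 1/5 and pays 1/5·65 + 4/5·15 = 25. Off-path (plain interior) belief 1/2 gives 1/2·65 + 1/2·15 = 40.
High-quality: elaborate interior gives 25 − 32 = -7; plain interior gives 40 − 0 = 40. Deviates. ✗
Low-quality: elaborate interior gives 25 − 60 = -35; plain interior gives 40 − 0 = 40. Deviates. ✗

No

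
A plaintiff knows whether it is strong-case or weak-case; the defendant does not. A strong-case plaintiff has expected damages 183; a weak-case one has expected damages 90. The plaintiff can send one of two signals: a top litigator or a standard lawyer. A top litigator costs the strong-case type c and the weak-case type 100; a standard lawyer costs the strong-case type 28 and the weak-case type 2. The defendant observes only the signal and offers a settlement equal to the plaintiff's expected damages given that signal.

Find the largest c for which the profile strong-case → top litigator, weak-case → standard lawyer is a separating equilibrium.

Under separation: top litigator → strong-case (pays 183); standard lawyer → weak-case (pays 90).
Weak-case: 90 − 2 = 88 ≥ 183 − 100 = 83. Holds regardless of c. ✓
Strong-case: 183 − c ≥ 90 − 28, so c ≤ 183 − 62 = 121.

121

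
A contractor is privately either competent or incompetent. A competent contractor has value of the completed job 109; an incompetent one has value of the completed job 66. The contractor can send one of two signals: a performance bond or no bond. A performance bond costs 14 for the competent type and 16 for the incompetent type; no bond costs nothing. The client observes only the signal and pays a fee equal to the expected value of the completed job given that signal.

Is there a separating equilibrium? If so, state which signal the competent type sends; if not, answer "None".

Try competent → bond, incompetent → no bond:
  Under separation the client infers type exactly: bond → competent (pays 109), no bond → incompetent (pays 66).
  Competent: bond gives 109 − 14 = 95; no bond gives 66 − 0 = 66. No deviation. ✓
  Incompetent: no bond gives 66 − 0 = 66; bond gives 109 − 16 = 93. Would deviate. ✗
Try competent → no bond, incompetent → bond:
  Under separation the client infers type exactly: no bond → competent (pays 109), bond → incompetent (pays 66).
  Competent: no bond gives 109 − 0 = 109; bond gives 66 − 14 = 52. No deviation. ✓
  Incompetent: bond gives 66 − 16 = 50; no bond gives 109 − 0 = 109. Would deviate. ✗
Neither assignment is incentive-compatible.

None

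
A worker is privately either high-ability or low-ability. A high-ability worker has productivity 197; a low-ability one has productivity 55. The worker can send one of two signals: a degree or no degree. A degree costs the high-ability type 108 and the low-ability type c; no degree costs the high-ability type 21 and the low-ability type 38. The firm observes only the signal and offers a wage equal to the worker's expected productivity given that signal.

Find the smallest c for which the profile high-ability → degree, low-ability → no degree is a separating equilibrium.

Under separation: degree → high-ability (pays 197); no degree → low-ability (pays 55).
High-ability: 197 − 108 = 89 ≥ 55 − 21 = 34. Holds regardless of c. ✓
Low-ability: 55 − 38 ≥ 197 − c, so c ≥ 197 − 17 = 180.

180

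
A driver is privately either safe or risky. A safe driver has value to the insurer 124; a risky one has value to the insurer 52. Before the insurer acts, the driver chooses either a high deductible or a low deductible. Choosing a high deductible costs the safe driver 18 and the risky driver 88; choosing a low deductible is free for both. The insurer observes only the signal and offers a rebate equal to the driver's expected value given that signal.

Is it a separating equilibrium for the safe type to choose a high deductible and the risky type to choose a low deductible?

Yes

If types separate, high deductible earns payment 124 and low deductible earns 52.
Safe: high deductible gives 124 − 18 = 106; low deductible gives 52 − 0 = 52. No deviation. ✓
Risky: low deductible gives 52 − 0 = 52; high deductible gives 124 − 88 = 36. No deviation. ✓
Both incentive constraints hold.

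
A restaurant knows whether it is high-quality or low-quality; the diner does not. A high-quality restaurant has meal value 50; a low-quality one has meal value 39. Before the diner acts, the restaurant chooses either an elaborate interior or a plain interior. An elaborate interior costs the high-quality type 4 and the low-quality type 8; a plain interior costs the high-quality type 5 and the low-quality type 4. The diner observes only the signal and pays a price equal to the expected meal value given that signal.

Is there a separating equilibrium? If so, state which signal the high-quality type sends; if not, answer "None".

Try high-quality → elaborate interior, low-quality → plain interior:
  If types separate, elaborate interior earns payment 50 and plain interior earns 39.
  High-quality: elaborate interior gives 50 − 4 = 46; plain interior gives 39 − 5 = 34. No deviation. ✓
  Low-quality: plain interior gives 39 − 4 = 35; elaborate interior gives 50 − 8 = 42. Would deviate. ✗
Try high-quality → plain interior, low-quality → elaborate interior:
  If types separate, plain interior earns payment 50 and elaborate interior earns 39.
  High-quality: plain interior gives 50 − 5 = 45; elaborate interior gives 39 − 4 = 35. No deviation. ✓
  Low-quality: elaborate interior gives 39 − 8 = 31; plain interior gives 50 − 4 = 46. Would deviate. ✗
Neither assignment is incentive-compatible.

None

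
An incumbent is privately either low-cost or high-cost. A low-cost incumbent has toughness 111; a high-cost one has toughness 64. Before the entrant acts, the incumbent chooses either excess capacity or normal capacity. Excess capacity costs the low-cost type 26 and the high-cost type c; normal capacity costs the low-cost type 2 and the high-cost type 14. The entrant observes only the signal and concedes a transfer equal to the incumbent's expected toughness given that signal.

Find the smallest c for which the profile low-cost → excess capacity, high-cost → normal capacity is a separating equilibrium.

Under separation: excess capacity → low-cost (pays 111); normal capacity → high-cost (pays 64).
Low-cost: 111 − 26 = 85 ≥ 64 − 2 = 62. Holds regardless of c. ✓
High-cost: 64 − 14 ≥ 111 − c, so c ≥ 111 − 50 = 61.

61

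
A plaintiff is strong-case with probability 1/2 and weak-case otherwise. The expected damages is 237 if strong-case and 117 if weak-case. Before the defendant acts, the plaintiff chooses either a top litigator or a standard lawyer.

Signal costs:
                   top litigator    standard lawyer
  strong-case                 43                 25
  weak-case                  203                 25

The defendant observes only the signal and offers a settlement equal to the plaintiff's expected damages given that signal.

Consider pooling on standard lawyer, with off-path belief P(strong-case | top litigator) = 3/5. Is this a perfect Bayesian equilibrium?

Yes

At the pooled signal (standard lawyer) the defendant holds the prior 1/2 and pays 1/2·237 + 1/2·117 = 177. Off-path (top litigator) belief 3/5 gives 3/5·237 + 2/5·117 = 189.
Strong-case: standard lawyer gives 177 − 25 = 152; top litigator gives 189 − 43 = 146. Stays. ✓
Weak-case: standard lawyer gives 177 − 25 = 152; top litigator gives 189 − 203 = -14. Stays. ✓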